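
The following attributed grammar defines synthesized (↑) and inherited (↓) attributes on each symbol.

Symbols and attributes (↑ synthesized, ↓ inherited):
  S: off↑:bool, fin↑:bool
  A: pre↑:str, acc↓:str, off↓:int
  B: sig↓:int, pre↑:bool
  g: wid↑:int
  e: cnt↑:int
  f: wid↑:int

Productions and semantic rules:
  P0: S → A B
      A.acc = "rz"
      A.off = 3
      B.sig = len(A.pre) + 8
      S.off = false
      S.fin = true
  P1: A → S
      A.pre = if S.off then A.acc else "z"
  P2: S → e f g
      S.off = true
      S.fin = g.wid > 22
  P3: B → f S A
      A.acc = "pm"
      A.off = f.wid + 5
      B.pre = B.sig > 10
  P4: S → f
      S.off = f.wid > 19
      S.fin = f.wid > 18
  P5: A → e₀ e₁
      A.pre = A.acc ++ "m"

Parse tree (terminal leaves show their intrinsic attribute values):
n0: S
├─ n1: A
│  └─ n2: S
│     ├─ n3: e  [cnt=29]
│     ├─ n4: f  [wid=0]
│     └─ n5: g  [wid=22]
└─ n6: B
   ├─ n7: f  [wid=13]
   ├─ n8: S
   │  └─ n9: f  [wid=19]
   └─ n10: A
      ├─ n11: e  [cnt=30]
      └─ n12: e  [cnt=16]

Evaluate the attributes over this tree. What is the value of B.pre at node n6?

1. n1.acc = "rz"  ["rz"]
2. n1.off = 3  [3]
3. n3.cnt = 29  [terminal]
4. n4.wid = 0  [terminal]
5. n5.wid = 22  [terminal]
6. n2.off = true  [true]
7. n2.fin = false  [g.wid > 22]
8. n1.pre = "rz"  [if S.off then A.acc else "z"]
9. n6.sig = 10  [len(A.pre) + 8]
10. n7.wid = 13  [terminal]
11. n9.wid = 19  [terminal]
12. n8.off = false  [f.wid > 19]
13. n8.fin = true  [f.wid > 18]
14. n10.acc = "pm"  ["pm"]
15. n10.off = 18  [f.wid + 5]
16. n11.cnt = 30  [terminal]
17. n12.cnt = 16  [terminal]
18. n10.pre = "pmm"  [A.acc ++ "m"]
19. n6.pre = false  [B.sig > 10]
20. n0.off = false  [false]
21. n0.fin = true  [true]

false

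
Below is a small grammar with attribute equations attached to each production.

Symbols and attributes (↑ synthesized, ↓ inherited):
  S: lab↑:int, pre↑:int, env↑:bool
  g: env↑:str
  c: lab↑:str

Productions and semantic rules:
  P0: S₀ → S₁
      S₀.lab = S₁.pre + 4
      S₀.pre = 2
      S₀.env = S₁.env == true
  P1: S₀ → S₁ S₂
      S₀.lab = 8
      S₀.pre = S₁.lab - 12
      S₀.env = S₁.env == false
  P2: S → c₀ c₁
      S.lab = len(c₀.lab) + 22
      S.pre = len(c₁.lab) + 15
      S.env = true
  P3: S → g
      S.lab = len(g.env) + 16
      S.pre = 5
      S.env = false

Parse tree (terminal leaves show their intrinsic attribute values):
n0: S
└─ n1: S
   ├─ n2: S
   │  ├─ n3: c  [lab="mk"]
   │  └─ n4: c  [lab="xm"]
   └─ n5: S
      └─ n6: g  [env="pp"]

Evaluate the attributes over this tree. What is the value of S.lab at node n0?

1. n3.lab = "mk"  [terminal]
2. n4.lab = "xm"  [terminal]
3. n2.lab = 24  [len(c₀.lab) + 22]
4. n2.pre = 17  [len(c₁.lab) + 15]
5. n2.env = true  [true]
6. n6.env = "pp"  [terminal]
7. n5.lab = 18  [len(g.env) + 16]
8. n5.pre = 5  [5]
9. n5.env = false  [false]
10. n1.lab = 8  [8]
11. n1.pre = 12  [S₁.lab - 12]
12. n1.env = false  [S₁.env == false]
13. n0.lab = 16  [S₁.pre + 4]
14. n0.pre = 2  [2]
15. n0.env = false  [S₁.env == true]

16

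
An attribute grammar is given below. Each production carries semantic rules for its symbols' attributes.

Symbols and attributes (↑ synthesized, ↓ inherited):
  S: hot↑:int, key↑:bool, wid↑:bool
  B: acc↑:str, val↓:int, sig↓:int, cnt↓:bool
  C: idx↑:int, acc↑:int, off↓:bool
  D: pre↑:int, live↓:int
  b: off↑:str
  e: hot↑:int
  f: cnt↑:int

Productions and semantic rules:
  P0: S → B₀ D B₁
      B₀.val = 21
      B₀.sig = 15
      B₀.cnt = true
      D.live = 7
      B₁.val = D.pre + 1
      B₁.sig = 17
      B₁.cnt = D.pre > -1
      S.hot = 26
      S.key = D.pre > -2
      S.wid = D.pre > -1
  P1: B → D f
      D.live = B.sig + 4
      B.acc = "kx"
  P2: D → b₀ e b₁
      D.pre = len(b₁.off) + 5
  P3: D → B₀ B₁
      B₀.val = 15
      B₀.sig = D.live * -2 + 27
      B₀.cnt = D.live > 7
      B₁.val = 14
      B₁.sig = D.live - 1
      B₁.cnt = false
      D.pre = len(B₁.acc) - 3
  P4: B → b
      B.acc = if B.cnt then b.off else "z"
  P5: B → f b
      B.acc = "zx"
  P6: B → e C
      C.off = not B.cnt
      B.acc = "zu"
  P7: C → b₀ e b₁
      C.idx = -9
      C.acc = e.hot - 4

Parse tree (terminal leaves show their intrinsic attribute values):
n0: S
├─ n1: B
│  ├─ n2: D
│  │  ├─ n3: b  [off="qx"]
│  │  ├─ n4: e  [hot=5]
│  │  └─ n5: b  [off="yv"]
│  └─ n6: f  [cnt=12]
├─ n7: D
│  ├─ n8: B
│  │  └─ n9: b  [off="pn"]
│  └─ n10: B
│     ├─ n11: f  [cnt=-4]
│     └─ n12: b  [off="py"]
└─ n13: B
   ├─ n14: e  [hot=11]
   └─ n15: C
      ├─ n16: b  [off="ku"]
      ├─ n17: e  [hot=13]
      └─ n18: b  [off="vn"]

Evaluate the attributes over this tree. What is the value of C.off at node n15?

1. n1.val = 21  [21]
2. n1.sig = 15  [15]
3. n1.cnt = true  [true]
4. n2.live = 19  [B.sig + 4]
5. n3.off = "qx"  [terminal]
6. n4.hot = 5  [terminal]
7. n5.off = "yv"  [terminal]
8. n2.pre = 7  [len(b₁.off) + 5]
9. n6.cnt = 12  [terminal]
10. n1.acc = "kx"  ["kx"]
11. n7.live = 7  [7]
12. n8.val = 15  [15]
13. n8.sig = 13  [D.live * -2 + 27]
14. n8.cnt = false  [D.live > 7]
15. n9.off = "pn"  [terminal]
16. n8.acc = "z"  [if B.cnt then b.off else "z"]
17. n10.val = 14  [14]
18. n10.sig = 6  [D.live - 1]
19. n10.cnt = false  [false]
20. n11.cnt = -4  [terminal]
21. n12.off = "py"  [terminal]
22. n10.acc = "zx"  ["zx"]
23. n7.pre = -1  [len(B₁.acc) - 3]
24. n13.val = 0  [D.pre + 1]
25. n13.sig = 17  [17]
26. n13.cnt = false  [D.pre > -1]
27. n14.hot = 11  [terminal]
28. n15.off = true  [not B.cnt]
29. n16.off = "ku"  [terminal]
30. n17.hot = 13  [terminal]
31. n18.off = "vn"  [terminal]
32. n15.idx = -9  [-9]
33. n15.acc = 9  [e.hot - 4]
34. n13.acc = "zu"  ["zu"]
35. n0.hot = 26  [26]
36. n0.key = true  [D.pre > -2]
37. n0.wid = false  [D.pre > -1]

true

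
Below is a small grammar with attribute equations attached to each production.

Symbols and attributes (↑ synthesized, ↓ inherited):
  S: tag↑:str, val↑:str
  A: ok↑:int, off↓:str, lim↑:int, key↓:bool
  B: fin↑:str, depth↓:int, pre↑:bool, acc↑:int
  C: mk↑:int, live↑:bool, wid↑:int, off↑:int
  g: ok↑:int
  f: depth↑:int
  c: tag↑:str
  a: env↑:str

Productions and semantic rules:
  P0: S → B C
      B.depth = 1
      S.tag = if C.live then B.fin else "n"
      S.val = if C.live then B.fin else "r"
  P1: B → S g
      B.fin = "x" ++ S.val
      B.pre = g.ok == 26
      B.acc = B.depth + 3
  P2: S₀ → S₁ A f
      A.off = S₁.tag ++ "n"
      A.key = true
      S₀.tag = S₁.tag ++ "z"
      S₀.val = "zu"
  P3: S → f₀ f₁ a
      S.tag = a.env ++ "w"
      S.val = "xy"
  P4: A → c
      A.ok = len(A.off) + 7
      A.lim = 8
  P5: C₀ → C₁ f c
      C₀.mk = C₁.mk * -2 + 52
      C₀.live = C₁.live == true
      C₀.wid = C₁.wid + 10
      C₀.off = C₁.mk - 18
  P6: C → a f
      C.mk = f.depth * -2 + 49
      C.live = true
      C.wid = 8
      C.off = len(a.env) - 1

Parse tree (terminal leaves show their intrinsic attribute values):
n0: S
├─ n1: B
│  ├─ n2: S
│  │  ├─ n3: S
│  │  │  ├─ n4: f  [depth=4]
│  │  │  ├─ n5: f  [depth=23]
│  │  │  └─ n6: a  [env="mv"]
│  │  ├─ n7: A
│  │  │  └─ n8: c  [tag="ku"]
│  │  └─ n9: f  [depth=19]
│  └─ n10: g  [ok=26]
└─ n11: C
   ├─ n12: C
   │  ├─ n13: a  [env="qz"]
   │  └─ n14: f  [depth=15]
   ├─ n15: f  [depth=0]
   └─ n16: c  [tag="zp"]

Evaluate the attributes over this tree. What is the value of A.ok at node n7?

11

1. n1.depth = 1  [1]
2. n4.depth = 4  [terminal]
3. n5.depth = 23  [terminal]
4. n6.env = "mv"  [terminal]
5. n3.tag = "mvw"  [a.env ++ "w"]
6. n3.val = "xy"  ["xy"]
7. n7.off = "mvwn"  [S₁.tag ++ "n"]
8. n7.key = true  [true]
9. n8.tag = "ku"  [terminal]
10. n7.ok = 11  [len(A.off) + 7]
11. n7.lim = 8  [8]
12. n9.depth = 19  [terminal]
13. n2.tag = "mvwz"  [S₁.tag ++ "z"]
14. n2.val = "zu"  ["zu"]
15. n10.ok = 26  [terminal]
16. n1.fin = "xzu"  ["x" ++ S.val]
17. n1.pre = true  [g.ok == 26]
18. n1.acc = 4  [B.depth + 3]
19. n13.env = "qz"  [terminal]
20. n14.depth = 15  [terminal]
21. n12.mk = 19  [f.depth * -2 + 49]
22. n12.live = true  [true]
23. n12.wid = 8  [8]
24. n12.off = 1  [len(a.env) - 1]
25. n15.depth = 0  [terminal]
26. n16.tag = "zp"  [terminal]
27. n11.mk = 14  [C₁.mk * -2 + 52]
28. n11.live = true  [C₁.live == true]
29. n11.wid = 18  [C₁.wid + 10]
30. n11.off = 1  [C₁.mk - 18]
31. n0.tag = "xzu"  [if C.live then B.fin else "n"]
32. n0.val = "xzu"  [if C.live then B.fin else "r"]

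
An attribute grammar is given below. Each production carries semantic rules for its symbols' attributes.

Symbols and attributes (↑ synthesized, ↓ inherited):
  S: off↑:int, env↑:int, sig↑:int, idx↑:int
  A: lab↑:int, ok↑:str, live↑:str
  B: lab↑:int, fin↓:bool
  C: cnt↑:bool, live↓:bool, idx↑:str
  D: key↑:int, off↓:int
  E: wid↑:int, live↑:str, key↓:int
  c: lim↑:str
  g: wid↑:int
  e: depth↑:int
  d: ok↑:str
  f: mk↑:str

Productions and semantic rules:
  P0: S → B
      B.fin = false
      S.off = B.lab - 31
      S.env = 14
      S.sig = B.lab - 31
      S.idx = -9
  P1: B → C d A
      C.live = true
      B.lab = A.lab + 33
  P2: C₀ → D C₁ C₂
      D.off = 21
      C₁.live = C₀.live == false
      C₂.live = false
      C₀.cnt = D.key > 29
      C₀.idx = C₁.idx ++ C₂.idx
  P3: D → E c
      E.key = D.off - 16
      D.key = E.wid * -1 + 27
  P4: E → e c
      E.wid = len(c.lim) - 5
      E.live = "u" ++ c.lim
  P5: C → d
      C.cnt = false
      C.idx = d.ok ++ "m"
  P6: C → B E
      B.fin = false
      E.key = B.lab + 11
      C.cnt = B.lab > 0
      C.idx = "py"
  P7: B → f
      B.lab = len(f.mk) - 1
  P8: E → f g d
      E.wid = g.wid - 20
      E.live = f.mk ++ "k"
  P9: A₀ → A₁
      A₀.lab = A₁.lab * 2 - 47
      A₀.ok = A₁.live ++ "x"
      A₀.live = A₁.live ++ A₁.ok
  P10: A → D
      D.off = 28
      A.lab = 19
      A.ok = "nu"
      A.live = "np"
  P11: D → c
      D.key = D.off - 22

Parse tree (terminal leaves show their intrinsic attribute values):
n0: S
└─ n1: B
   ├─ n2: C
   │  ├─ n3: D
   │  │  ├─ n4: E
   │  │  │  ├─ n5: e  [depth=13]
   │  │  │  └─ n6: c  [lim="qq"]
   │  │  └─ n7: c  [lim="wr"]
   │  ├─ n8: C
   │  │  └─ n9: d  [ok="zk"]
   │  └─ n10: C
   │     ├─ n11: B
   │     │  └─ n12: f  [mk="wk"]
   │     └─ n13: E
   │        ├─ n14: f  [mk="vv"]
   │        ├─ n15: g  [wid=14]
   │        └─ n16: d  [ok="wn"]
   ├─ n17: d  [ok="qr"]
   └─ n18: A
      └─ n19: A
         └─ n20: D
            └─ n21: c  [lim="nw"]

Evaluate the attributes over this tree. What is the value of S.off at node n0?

-7

1. n1.fin = false  [false]
2. n2.live = true  [true]
3. n3.off = 21  [21]
4. n4.key = 5  [D.off - 16]
5. n5.depth = 13  [terminal]
6. n6.lim = "qq"  [terminal]
7. n4.wid = -3  [len(c.lim) - 5]
8. n4.live = "uqq"  ["u" ++ c.lim]
9. n7.lim = "wr"  [terminal]
10. n3.key = 30  [E.wid * -1 + 27]
11. n8.live = false  [C₀.live == false]
12. n9.ok = "zk"  [terminal]
13. n8.cnt = false  [false]
14. n8.idx = "zkm"  [d.ok ++ "m"]
15. n10.live = false  [false]
16. n11.fin = false  [false]
17. n12.mk = "wk"  [terminal]
18. n11.lab = 1  [len(f.mk) - 1]
19. n13.key = 12  [B.lab + 11]
20. n14.mk = "vv"  [terminal]
21. n15.wid = 14  [terminal]
22. n16.ok = "wn"  [terminal]
23. n13.wid = -6  [g.wid - 20]
24. n13.live = "vvk"  [f.mk ++ "k"]
25. n10.cnt = true  [B.lab > 0]
26. n10.idx = "py"  ["py"]
27. n2.cnt = true  [D.key > 29]
28. n2.idx = "zkmpy"  [C₁.idx ++ C₂.idx]
29. n17.ok = "qr"  [terminal]
30. n20.off = 28  [28]
31. n21.lim = "nw"  [terminal]
32. n20.key = 6  [D.off - 22]
33. n19.lab = 19  [19]
34. n19.ok = "nu"  ["nu"]
35. n19.live = "np"  ["np"]
36. n18.lab = -9  [A₁.lab * 2 - 47]
37. n18.ok = "npx"  [A₁.live ++ "x"]
38. n18.live = "npnu"  [A₁.live ++ A₁.ok]
39. n1.lab = 24  [A.lab + 33]
40. n0.off = -7  [B.lab - 31]
41. n0.env = 14  [14]
42. n0.sig = -7  [B.lab - 31]
43. n0.idx = -9  [-9]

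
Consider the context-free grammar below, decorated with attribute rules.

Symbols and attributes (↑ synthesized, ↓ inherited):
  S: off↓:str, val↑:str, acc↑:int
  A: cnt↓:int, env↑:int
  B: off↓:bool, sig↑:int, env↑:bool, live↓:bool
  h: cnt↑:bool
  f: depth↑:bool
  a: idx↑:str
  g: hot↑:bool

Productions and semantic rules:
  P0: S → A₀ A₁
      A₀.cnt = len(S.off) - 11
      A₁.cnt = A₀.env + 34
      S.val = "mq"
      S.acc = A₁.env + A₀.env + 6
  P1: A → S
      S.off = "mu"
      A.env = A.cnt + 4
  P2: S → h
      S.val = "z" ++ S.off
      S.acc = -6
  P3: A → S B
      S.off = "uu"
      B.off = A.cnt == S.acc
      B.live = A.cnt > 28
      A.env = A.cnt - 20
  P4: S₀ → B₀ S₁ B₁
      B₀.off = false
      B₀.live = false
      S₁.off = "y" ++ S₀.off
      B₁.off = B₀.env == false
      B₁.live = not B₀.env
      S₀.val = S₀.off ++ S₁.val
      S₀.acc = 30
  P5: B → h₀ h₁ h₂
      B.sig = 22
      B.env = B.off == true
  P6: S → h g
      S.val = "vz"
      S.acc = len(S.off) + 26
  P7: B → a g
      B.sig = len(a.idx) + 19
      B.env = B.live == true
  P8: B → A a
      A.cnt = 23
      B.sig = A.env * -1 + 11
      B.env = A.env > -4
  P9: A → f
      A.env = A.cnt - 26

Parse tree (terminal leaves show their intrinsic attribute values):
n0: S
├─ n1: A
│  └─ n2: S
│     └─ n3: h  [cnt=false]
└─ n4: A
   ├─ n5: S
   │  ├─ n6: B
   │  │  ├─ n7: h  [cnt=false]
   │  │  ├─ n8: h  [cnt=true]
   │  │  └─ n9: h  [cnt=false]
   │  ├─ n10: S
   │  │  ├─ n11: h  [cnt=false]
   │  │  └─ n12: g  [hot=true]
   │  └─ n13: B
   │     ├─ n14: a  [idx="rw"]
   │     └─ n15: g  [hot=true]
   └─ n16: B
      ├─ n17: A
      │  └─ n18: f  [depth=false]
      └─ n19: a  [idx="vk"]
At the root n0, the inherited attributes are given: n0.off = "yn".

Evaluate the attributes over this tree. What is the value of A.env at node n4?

9

1. n0.off = "yn"  [given at root]
2. n1.cnt = -9  [len(S.off) - 11]
3. n2.off = "mu"  ["mu"]
4. n3.cnt = false  [terminal]
5. n2.val = "zmu"  ["z" ++ S.off]
6. n2.acc = -6  [-6]
7. n1.env = -5  [A.cnt + 4]
8. n4.cnt = 29  [A₀.env + 34]
9. n5.off = "uu"  ["uu"]
10. n6.off = false  [false]
11. n6.live = false  [false]
12. n7.cnt = false  [terminal]
13. n8.cnt = true  [terminal]
14. n9.cnt = false  [terminal]
15. n6.sig = 22  [22]
16. n6.env = false  [B.off == true]
17. n10.off = "yuu"  ["y" ++ S₀.off]
18. n11.cnt = false  [terminal]
19. n12.hot = true  [terminal]
20. n10.val = "vz"  ["vz"]
21. n10.acc = 29  [len(S.off) + 26]
22. n13.off = true  [B₀.env == false]
23. n13.live = true  [not B₀.env]
24. n14.idx = "rw"  [terminal]
25. n15.hot = true  [terminal]
26. n13.sig = 21  [len(a.idx) + 19]
27. n13.env = true  [B.live == true]
28. n5.val = "uuvz"  [S₀.off ++ S₁.val]
29. n5.acc = 30  [30]
30. n16.off = false  [A.cnt == S.acc]
31. n16.live = true  [A.cnt > 28]
32. n17.cnt = 23  [23]
33. n18.depth = false  [terminal]
34. n17.env = -3  [A.cnt - 26]
35. n19.idx = "vk"  [terminal]
36. n16.sig = 14  [A.env * -1 + 11]
37. n16.env = true  [A.env > -4]
38. n4.env = 9  [A.cnt - 20]
39. n0.val = "mq"  ["mq"]
40. n0.acc = 10  [A₁.env + A₀.env + 6]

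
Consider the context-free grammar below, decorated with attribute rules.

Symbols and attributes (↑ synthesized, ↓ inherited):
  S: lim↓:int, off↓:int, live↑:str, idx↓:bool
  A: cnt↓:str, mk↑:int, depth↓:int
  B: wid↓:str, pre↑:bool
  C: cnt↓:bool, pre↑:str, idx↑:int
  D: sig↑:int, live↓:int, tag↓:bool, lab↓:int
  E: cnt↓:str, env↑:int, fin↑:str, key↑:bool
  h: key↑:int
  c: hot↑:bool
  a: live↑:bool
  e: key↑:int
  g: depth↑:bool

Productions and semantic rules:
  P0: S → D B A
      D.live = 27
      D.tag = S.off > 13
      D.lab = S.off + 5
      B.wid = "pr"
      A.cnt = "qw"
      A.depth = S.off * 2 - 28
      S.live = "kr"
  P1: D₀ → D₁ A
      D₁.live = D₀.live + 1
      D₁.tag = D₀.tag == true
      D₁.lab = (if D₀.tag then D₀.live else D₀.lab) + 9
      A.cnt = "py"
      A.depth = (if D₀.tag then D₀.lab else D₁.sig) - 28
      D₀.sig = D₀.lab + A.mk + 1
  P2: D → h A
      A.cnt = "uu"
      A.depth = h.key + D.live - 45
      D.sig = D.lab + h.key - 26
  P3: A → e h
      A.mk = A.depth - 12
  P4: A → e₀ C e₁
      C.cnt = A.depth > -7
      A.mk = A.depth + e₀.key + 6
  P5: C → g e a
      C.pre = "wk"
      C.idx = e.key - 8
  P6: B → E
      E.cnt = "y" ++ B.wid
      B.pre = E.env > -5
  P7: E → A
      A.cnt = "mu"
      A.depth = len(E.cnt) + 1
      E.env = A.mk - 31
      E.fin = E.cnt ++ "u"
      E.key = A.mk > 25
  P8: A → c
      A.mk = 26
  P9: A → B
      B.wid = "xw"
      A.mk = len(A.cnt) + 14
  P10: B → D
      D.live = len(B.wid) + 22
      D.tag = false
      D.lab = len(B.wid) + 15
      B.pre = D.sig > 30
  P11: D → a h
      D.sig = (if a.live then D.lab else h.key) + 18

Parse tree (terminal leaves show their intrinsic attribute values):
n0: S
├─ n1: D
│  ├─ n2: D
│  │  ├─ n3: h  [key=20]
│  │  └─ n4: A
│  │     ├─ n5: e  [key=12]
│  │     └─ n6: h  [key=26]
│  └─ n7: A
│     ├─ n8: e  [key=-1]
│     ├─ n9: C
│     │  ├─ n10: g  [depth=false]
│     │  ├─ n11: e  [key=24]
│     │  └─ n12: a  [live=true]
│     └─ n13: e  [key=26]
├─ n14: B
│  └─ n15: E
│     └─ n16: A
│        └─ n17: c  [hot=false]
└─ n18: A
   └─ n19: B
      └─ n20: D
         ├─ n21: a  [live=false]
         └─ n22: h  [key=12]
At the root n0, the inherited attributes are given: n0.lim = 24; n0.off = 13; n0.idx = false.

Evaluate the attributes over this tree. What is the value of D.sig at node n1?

17

1. n0.lim = 24  [given at root]
2. n0.off = 13  [given at root]
3. n0.idx = false  [given at root]
4. n1.live = 27  [27]
5. n1.tag = false  [S.off > 13]
6. n1.lab = 18  [S.off + 5]
7. n2.live = 28  [D₀.live + 1]
8. n2.tag = false  [D₀.tag == true]
9. n2.lab = 27  [(if D₀.tag then D₀.live else D₀.lab) + 9]
10. n3.key = 20  [terminal]
11. n4.cnt = "uu"  ["uu"]
12. n4.depth = 3  [h.key + D.live - 45]
13. n5.key = 12  [terminal]
14. n6.key = 26  [terminal]
15. n4.mk = -9  [A.depth - 12]
16. n2.sig = 21  [D.lab + h.key - 26]
17. n7.cnt = "py"  ["py"]
18. n7.depth = -7  [(if D₀.tag then D₀.lab else D₁.sig) - 28]
19. n8.key = -1  [terminal]
20. n9.cnt = false  [A.depth > -7]
21. n10.depth = false  [terminal]
22. n11.key = 24  [terminal]
23. n12.live = true  [terminal]
24. n9.pre = "wk"  ["wk"]
25. n9.idx = 16  [e.key - 8]
26. n13.key = 26  [terminal]
27. n7.mk = -2  [A.depth + e₀.key + 6]
28. n1.sig = 17  [D₀.lab + A.mk + 1]
29. n14.wid = "pr"  ["pr"]
30. n15.cnt = "ypr"  ["y" ++ B.wid]
31. n16.cnt = "mu"  ["mu"]
32. n16.depth = 4  [len(E.cnt) + 1]
33. n17.hot = false  [terminal]
34. n16.mk = 26  [26]
35. n15.env = -5  [A.mk - 31]
36. n15.fin = "ypru"  [E.cnt ++ "u"]
37. n15.key = true  [A.mk > 25]
38. n14.pre = false  [E.env > -5]
39. n18.cnt = "qw"  ["qw"]
40. n18.depth = -2  [S.off * 2 - 28]
41. n19.wid = "xw"  ["xw"]
42. n20.live = 24  [len(B.wid) + 22]
43. n20.tag = false  [false]
44. n20.lab = 17  [len(B.wid) + 15]
45. n21.live = false  [terminal]
46. n22.key = 12  [terminal]
47. n20.sig = 30  [(if a.live then D.lab else h.key) + 18]
48. n19.pre = false  [D.sig > 30]
49. n18.mk = 16  [len(A.cnt) + 14]
50. n0.live = "kr"  ["kr"]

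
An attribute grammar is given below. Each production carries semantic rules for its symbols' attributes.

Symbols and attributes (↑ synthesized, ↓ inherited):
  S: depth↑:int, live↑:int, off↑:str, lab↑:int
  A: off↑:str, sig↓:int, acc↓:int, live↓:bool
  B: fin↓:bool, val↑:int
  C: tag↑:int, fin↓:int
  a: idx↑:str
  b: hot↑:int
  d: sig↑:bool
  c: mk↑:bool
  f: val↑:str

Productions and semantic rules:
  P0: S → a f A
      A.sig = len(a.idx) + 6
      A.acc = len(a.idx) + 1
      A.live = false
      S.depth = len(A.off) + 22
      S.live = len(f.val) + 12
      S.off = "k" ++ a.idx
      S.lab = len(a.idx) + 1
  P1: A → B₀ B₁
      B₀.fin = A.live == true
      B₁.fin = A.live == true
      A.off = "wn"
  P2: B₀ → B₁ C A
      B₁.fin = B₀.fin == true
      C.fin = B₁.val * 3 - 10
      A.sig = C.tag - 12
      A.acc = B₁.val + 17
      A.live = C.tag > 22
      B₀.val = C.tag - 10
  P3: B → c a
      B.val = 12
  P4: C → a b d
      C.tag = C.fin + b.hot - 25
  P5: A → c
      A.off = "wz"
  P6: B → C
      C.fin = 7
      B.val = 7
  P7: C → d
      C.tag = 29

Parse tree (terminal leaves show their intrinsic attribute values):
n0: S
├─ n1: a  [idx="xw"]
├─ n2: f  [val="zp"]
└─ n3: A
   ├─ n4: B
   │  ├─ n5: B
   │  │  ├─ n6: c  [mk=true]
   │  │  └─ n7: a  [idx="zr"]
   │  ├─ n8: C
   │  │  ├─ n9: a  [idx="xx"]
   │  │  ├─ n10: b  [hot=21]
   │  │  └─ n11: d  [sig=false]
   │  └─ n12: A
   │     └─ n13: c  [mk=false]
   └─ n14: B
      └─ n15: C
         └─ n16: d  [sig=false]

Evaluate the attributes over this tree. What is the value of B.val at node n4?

1. n1.idx = "xw"  [terminal]
2. n2.val = "zp"  [terminal]
3. n3.sig = 8  [len(a.idx) + 6]
4. n3.acc = 3  [len(a.idx) + 1]
5. n3.live = false  [false]
6. n4.fin = false  [A.live == true]
7. n5.fin = false  [B₀.fin == true]
8. n6.mk = true  [terminal]
9. n7.idx = "zr"  [terminal]
10. n5.val = 12  [12]
11. n8.fin = 26  [B₁.val * 3 - 10]
12. n9.idx = "xx"  [terminal]
13. n10.hot = 21  [terminal]
14. n11.sig = false  [terminal]
15. n8.tag = 22  [C.fin + b.hot - 25]
16. n12.sig = 10  [C.tag - 12]
17. n12.acc = 29  [B₁.val + 17]
18. n12.live = false  [C.tag > 22]
19. n13.mk = false  [terminal]
20. n12.off = "wz"  ["wz"]
21. n4.val = 12  [C.tag - 10]
22. n14.fin = false  [A.live == true]
23. n15.fin = 7  [7]
24. n16.sig = false  [terminal]
25. n15.tag = 29  [29]
26. n14.val = 7  [7]
27. n3.off = "wn"  ["wn"]
28. n0.depth = 24  [len(A.off) + 22]
29. n0.live = 14  [len(f.val) + 12]
30. n0.off = "kxw"  ["k" ++ a.idx]
31. n0.lab = 3  [len(a.idx) + 1]

12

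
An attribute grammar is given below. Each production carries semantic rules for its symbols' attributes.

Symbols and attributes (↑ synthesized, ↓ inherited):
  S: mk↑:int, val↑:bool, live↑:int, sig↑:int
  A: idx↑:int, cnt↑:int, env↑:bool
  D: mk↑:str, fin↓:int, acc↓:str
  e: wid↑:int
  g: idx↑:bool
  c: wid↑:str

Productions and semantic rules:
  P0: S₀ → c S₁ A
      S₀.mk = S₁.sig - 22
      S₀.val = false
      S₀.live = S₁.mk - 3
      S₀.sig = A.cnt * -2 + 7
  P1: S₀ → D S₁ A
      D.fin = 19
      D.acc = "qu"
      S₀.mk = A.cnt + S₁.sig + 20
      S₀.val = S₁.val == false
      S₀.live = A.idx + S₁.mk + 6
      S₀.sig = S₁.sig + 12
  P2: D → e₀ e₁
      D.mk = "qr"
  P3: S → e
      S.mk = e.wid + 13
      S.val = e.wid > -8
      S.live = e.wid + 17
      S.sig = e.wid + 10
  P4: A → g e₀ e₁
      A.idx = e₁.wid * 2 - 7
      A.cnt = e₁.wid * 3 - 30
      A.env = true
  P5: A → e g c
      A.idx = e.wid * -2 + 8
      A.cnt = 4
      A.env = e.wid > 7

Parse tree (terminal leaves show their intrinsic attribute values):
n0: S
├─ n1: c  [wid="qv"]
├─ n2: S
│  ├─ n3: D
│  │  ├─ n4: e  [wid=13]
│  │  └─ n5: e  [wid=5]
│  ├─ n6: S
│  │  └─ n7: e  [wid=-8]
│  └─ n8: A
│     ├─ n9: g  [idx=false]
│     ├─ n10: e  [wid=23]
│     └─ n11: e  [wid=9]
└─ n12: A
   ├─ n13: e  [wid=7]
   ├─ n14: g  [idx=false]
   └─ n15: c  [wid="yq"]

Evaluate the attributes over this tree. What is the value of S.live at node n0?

1. n1.wid = "qv"  [terminal]
2. n3.fin = 19  [19]
3. n3.acc = "qu"  ["qu"]
4. n4.wid = 13  [terminal]
5. n5.wid = 5  [terminal]
6. n3.mk = "qr"  ["qr"]
7. n7.wid = -8  [terminal]
8. n6.mk = 5  [e.wid + 13]
9. n6.val = false  [e.wid > -8]
10. n6.live = 9  [e.wid + 17]
11. n6.sig = 2  [e.wid + 10]
12. n9.idx = false  [terminal]
13. n10.wid = 23  [terminal]
14. n11.wid = 9  [terminal]
15. n8.idx = 11  [e₁.wid * 2 - 7]
16. n8.cnt = -3  [e₁.wid * 3 - 30]
17. n8.env = true  [true]
18. n2.mk = 19  [A.cnt + S₁.sig + 20]
19. n2.val = true  [S₁.val == false]
20. n2.live = 22  [A.idx + S₁.mk + 6]
21. n2.sig = 14  [S₁.sig + 12]
22. n13.wid = 7  [terminal]
23. n14.idx = false  [terminal]
24. n15.wid = "yq"  [terminal]
25. n12.idx = -6  [e.wid * -2 + 8]
26. n12.cnt = 4  [4]
27. n12.env = false  [e.wid > 7]
28. n0.mk = -8  [S₁.sig - 22]
29. n0.val = false  [false]
30. n0.live = 16  [S₁.mk - 3]
31. n0.sig = -1  [A.cnt * -2 + 7]

16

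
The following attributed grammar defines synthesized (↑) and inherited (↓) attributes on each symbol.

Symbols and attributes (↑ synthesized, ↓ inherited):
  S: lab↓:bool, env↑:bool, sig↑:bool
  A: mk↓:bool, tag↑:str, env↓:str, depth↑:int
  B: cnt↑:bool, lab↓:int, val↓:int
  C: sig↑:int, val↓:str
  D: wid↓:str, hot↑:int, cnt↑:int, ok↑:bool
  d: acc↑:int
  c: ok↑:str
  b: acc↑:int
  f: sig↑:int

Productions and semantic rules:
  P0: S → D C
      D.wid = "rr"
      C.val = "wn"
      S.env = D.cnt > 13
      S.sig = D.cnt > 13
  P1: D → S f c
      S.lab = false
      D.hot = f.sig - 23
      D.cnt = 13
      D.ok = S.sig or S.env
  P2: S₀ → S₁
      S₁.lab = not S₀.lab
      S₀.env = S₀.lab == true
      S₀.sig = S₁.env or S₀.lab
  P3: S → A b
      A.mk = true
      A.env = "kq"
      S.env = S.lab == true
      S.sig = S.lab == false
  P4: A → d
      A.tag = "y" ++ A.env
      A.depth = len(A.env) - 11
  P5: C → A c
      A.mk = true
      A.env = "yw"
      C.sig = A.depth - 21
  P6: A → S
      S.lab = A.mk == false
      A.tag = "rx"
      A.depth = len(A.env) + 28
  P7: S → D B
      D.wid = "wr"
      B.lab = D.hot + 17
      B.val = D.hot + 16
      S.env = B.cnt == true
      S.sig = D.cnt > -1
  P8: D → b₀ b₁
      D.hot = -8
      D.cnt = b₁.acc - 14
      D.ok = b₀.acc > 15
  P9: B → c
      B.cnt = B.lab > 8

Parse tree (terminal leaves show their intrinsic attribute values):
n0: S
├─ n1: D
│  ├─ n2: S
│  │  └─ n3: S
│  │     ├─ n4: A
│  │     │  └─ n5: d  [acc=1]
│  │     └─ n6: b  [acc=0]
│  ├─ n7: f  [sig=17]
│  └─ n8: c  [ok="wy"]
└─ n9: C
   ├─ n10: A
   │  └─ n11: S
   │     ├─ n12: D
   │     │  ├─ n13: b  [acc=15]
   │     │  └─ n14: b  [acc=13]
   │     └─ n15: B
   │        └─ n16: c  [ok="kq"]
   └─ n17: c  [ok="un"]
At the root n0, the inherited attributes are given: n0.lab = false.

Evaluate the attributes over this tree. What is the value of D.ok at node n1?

1. n0.lab = false  [given at root]
2. n1.wid = "rr"  ["rr"]
3. n2.lab = false  [false]
4. n3.lab = true  [not S₀.lab]
5. n4.mk = true  [true]
6. n4.env = "kq"  ["kq"]
7. n5.acc = 1  [terminal]
8. n4.tag = "ykq"  ["y" ++ A.env]
9. n4.depth = -9  [len(A.env) - 11]
10. n6.acc = 0  [terminal]
11. n3.env = true  [S.lab == true]
12. n3.sig = false  [S.lab == false]
13. n2.env = false  [S₀.lab == true]
14. n2.sig = true  [S₁.env or S₀.lab]
15. n7.sig = 17  [terminal]
16. n8.ok = "wy"  [terminal]
17. n1.hot = -6  [f.sig - 23]
18. n1.cnt = 13  [13]
19. n1.ok = true  [S.sig or S.env]
20. n9.val = "wn"  ["wn"]
21. n10.mk = true  [true]
22. n10.env = "yw"  ["yw"]
23. n11.lab = false  [A.mk == false]
24. n12.wid = "wr"  ["wr"]
25. n13.acc = 15  [terminal]
26. n14.acc = 13  [terminal]
27. n12.hot = -8  [-8]
28. n12.cnt = -1  [b₁.acc - 14]
29. n12.ok = false  [b₀.acc > 15]
30. n15.lab = 9  [D.hot + 17]
31. n15.val = 8  [D.hot + 16]
32. n16.ok = "kq"  [terminal]
33. n15.cnt = true  [B.lab > 8]
34. n11.env = true  [B.cnt == true]
35. n11.sig = false  [D.cnt > -1]
36. n10.tag = "rx"  ["rx"]
37. n10.depth = 30  [len(A.env) + 28]
38. n17.ok = "un"  [terminal]
39. n9.sig = 9  [A.depth - 21]
40. n0.env = false  [D.cnt > 13]
41. n0.sig = false  [D.cnt > 13]

true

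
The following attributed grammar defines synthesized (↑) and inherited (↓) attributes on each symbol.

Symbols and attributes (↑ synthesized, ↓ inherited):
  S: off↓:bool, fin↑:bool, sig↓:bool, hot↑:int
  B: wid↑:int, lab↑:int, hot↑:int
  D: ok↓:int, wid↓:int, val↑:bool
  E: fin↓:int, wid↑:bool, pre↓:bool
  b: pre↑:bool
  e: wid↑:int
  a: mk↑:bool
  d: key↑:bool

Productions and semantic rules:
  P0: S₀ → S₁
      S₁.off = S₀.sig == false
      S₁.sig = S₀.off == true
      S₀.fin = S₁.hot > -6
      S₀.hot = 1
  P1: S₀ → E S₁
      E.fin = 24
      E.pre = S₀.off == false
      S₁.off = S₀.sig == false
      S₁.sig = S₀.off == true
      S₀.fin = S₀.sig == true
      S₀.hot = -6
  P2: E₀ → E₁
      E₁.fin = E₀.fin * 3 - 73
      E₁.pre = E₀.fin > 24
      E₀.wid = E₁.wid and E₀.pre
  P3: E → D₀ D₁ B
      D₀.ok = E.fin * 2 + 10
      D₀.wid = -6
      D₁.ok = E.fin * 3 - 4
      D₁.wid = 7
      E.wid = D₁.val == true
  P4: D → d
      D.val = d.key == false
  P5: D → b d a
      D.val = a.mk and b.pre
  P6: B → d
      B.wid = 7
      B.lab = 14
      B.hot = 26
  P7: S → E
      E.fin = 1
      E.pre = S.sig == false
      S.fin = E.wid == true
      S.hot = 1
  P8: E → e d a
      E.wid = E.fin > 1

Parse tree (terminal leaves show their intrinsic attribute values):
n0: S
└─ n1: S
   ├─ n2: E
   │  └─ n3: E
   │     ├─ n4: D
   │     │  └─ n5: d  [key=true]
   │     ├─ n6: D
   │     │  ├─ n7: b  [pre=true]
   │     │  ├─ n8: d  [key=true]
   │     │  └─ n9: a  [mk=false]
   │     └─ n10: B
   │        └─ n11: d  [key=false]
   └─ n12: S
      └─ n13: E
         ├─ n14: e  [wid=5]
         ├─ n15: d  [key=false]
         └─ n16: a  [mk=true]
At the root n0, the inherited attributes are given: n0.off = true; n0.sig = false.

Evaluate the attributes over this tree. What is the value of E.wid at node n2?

1. n0.off = true  [given at root]
2. n0.sig = false  [given at root]
3. n1.off = true  [S₀.sig == false]
4. n1.sig = true  [S₀.off == true]
5. n2.fin = 24  [24]
6. n2.pre = false  [S₀.off == false]
7. n3.fin = -1  [E₀.fin * 3 - 73]
8. n3.pre = false  [E₀.fin > 24]
9. n4.ok = 8  [E.fin * 2 + 10]
10. n4.wid = -6  [-6]
11. n5.key = true  [terminal]
12. n4.val = false  [d.key == false]
13. n6.ok = -7  [E.fin * 3 - 4]
14. n6.wid = 7  [7]
15. n7.pre = true  [terminal]
16. n8.key = true  [terminal]
17. n9.mk = false  [terminal]
18. n6.val = false  [a.mk and b.pre]
19. n11.key = false  [terminal]
20. n10.wid = 7  [7]
21. n10.lab = 14  [14]
22. n10.hot = 26  [26]
23. n3.wid = false  [D₁.val == true]
24. n2.wid = false  [E₁.wid and E₀.pre]
25. n12.off = false  [S₀.sig == false]
26. n12.sig = true  [S₀.off == true]
27. n13.fin = 1  [1]
28. n13.pre = false  [S.sig == false]
29. n14.wid = 5  [terminal]
30. n15.key = false  [terminal]
31. n16.mk = true  [terminal]
32. n13.wid = false  [E.fin > 1]
33. n12.fin = false  [E.wid == true]
34. n12.hot = 1  [1]
35. n1.fin = true  [S₀.sig == true]
36. n1.hot = -6  [-6]
37. n0.fin = false  [S₁.hot > -6]
38. n0.hot = 1  [1]

false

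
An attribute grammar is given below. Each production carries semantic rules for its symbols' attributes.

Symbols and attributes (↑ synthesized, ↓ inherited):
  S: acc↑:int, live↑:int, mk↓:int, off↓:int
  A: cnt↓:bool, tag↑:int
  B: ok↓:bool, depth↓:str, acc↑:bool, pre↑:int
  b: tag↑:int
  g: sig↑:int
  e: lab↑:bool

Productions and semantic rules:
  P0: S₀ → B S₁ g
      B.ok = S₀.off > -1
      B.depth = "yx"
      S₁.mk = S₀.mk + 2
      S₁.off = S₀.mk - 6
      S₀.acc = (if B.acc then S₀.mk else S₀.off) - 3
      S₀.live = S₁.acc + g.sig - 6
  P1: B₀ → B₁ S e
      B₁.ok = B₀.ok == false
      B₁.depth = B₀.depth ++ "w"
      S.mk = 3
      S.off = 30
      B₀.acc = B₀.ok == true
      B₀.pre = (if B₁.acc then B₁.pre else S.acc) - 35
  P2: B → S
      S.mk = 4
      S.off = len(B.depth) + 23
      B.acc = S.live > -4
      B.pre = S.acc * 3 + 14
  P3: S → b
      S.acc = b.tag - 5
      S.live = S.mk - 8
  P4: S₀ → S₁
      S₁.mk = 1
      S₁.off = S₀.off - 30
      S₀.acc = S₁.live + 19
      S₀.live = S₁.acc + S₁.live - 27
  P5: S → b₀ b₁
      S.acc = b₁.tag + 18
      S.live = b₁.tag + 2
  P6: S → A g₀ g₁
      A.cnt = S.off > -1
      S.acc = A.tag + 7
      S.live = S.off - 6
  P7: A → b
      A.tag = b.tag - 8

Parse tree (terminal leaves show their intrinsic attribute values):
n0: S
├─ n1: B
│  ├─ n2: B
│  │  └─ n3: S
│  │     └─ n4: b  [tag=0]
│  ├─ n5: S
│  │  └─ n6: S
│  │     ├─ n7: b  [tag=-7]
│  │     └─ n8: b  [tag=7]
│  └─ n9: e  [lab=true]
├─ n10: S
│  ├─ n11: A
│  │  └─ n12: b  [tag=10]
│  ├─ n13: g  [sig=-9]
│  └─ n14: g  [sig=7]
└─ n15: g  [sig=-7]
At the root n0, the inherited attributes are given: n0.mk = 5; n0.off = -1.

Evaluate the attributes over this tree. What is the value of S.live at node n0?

1. n0.mk = 5  [given at root]
2. n0.off = -1  [given at root]
3. n1.ok = false  [S₀.off > -1]
4. n1.depth = "yx"  ["yx"]
5. n2.ok = true  [B₀.ok == false]
6. n2.depth = "yxw"  [B₀.depth ++ "w"]
7. n3.mk = 4  [4]
8. n3.off = 26  [len(B.depth) + 23]
9. n4.tag = 0  [terminal]
10. n3.acc = -5  [b.tag - 5]
11. n3.live = -4  [S.mk - 8]
12. n2.acc = false  [S.live > -4]
13. n2.pre = -1  [S.acc * 3 + 14]
14. n5.mk = 3  [3]
15. n5.off = 30  [30]
16. n6.mk = 1  [1]
17. n6.off = 0  [S₀.off - 30]
18. n7.tag = -7  [terminal]
19. n8.tag = 7  [terminal]
20. n6.acc = 25  [b₁.tag + 18]
21. n6.live = 9  [b₁.tag + 2]
22. n5.acc = 28  [S₁.live + 19]
23. n5.live = 7  [S₁.acc + S₁.live - 27]
24. n9.lab = true  [terminal]
25. n1.acc = false  [B₀.ok == true]
26. n1.pre = -7  [(if B₁.acc then B₁.pre else S.acc) - 35]
27. n10.mk = 7  [S₀.mk + 2]
28. n10.off = -1  [S₀.mk - 6]
29. n11.cnt = false  [S.off > -1]
30. n12.tag = 10  [terminal]
31. n11.tag = 2  [b.tag - 8]
32. n13.sig = -9  [terminal]
33. n14.sig = 7  [terminal]
34. n10.acc = 9  [A.tag + 7]
35. n10.live = -7  [S.off - 6]
36. n15.sig = -7  [terminal]
37. n0.acc = -4  [(if B.acc then S₀.mk else S₀.off) - 3]
38. n0.live = -4  [S₁.acc + g.sig - 6]

-4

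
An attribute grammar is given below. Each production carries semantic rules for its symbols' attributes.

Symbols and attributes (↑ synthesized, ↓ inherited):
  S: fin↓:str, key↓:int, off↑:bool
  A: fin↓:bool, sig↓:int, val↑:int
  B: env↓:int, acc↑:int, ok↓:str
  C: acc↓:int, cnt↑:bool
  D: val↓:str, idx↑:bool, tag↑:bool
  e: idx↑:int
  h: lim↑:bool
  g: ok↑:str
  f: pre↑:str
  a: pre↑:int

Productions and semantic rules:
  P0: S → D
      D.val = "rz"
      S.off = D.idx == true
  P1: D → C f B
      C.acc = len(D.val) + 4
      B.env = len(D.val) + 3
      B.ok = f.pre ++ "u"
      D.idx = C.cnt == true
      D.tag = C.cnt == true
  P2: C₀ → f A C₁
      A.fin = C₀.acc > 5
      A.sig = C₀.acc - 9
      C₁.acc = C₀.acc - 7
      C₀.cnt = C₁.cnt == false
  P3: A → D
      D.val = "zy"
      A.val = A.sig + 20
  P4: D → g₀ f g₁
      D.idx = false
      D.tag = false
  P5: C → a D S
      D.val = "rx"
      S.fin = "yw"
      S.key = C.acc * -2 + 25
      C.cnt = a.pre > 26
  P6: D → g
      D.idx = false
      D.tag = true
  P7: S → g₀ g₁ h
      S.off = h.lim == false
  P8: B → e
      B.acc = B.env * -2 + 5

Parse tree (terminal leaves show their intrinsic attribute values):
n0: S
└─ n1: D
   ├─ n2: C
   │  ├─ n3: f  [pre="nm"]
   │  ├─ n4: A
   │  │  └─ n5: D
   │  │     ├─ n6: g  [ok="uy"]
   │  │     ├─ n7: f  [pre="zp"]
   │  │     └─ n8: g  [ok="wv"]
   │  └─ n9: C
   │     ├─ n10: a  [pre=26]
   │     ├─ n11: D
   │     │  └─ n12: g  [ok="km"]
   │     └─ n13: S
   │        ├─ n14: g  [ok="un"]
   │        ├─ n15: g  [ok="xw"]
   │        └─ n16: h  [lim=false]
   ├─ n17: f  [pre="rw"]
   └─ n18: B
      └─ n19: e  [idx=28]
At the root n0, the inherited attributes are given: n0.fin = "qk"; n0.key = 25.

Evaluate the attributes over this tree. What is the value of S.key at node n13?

27

1. n0.fin = "qk"  [given at root]
2. n0.key = 25  [given at root]
3. n1.val = "rz"  ["rz"]
4. n2.acc = 6  [len(D.val) + 4]
5. n3.pre = "nm"  [terminal]
6. n4.fin = true  [C₀.acc > 5]
7. n4.sig = -3  [C₀.acc - 9]
8. n5.val = "zy"  ["zy"]
9. n6.ok = "uy"  [terminal]
10. n7.pre = "zp"  [terminal]
11. n8.ok = "wv"  [terminal]
12. n5.idx = false  [false]
13. n5.tag = false  [false]
14. n4.val = 17  [A.sig + 20]
15. n9.acc = -1  [C₀.acc - 7]
16. n10.pre = 26  [terminal]
17. n11.val = "rx"  ["rx"]
18. n12.ok = "km"  [terminal]
19. n11.idx = false  [false]
20. n11.tag = true  [true]
21. n13.fin = "yw"  ["yw"]
22. n13.key = 27  [C.acc * -2 + 25]
23. n14.ok = "un"  [terminal]
24. n15.ok = "xw"  [terminal]
25. n16.lim = false  [terminal]
26. n13.off = true  [h.lim == false]
27. n9.cnt = false  [a.pre > 26]
28. n2.cnt = true  [C₁.cnt == false]
29. n17.pre = "rw"  [terminal]
30. n18.env = 5  [len(D.val) + 3]
31. n18.ok = "rwu"  [f.pre ++ "u"]
32. n19.idx = 28  [terminal]
33. n18.acc = -5  [B.env * -2 + 5]
34. n1.idx = true  [C.cnt == true]
35. n1.tag = true  [C.cnt == true]
36. n0.off = true  [D.idx == true]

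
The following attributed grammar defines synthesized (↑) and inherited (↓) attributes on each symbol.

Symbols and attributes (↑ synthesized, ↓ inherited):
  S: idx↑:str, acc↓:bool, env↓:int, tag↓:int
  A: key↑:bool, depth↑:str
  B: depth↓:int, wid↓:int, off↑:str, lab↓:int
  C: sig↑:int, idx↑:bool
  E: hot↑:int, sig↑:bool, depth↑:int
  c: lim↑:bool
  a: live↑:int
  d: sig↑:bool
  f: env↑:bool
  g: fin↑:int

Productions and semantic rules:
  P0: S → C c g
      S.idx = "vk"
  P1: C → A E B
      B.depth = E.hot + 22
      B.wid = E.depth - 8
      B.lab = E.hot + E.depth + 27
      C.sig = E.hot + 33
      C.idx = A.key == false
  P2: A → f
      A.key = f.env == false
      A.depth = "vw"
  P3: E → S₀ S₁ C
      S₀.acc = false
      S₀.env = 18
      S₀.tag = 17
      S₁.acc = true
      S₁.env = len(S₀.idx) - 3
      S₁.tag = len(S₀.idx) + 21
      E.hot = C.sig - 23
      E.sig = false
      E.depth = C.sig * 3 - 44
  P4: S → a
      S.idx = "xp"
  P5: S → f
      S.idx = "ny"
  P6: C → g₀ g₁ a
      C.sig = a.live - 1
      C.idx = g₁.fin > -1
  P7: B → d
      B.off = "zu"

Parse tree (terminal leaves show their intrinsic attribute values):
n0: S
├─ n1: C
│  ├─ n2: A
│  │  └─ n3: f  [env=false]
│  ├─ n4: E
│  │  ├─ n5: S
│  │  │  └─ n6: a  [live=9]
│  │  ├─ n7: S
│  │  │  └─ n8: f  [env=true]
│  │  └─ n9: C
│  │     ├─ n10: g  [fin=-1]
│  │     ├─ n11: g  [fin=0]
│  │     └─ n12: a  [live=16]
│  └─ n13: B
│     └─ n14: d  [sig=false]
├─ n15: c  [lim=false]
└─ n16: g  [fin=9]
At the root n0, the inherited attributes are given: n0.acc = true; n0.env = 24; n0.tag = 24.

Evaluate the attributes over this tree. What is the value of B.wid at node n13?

1. n0.acc = true  [given at root]
2. n0.env = 24  [given at root]
3. n0.tag = 24  [given at root]
4. n3.env = false  [terminal]
5. n2.key = true  [f.env == false]
6. n2.depth = "vw"  ["vw"]
7. n5.acc = false  [false]
8. n5.env = 18  [18]
9. n5.tag = 17  [17]
10. n6.live = 9  [terminal]
11. n5.idx = "xp"  ["xp"]
12. n7.acc = true  [true]
13. n7.env = -1  [len(S₀.idx) - 3]
14. n7.tag = 23  [len(S₀.idx) + 21]
15. n8.env = true  [terminal]
16. n7.idx = "ny"  ["ny"]
17. n10.fin = -1  [terminal]
18. n11.fin = 0  [terminal]
19. n12.live = 16  [terminal]
20. n9.sig = 15  [a.live - 1]
21. n9.idx = true  [g₁.fin > -1]
22. n4.hot = -8  [C.sig - 23]
23. n4.sig = false  [false]
24. n4.depth = 1  [C.sig * 3 - 44]
25. n13.depth = 14  [E.hot + 22]
26. n13.wid = -7  [E.depth - 8]
27. n13.lab = 20  [E.hot + E.depth + 27]
28. n14.sig = false  [terminal]
29. n13.off = "zu"  ["zu"]
30. n1.sig = 25  [E.hot + 33]
31. n1.idx = false  [A.key == false]
32. n15.lim = false  [terminal]
33. n16.fin = 9  [terminal]
34. n0.idx = "vk"  ["vk"]

-7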